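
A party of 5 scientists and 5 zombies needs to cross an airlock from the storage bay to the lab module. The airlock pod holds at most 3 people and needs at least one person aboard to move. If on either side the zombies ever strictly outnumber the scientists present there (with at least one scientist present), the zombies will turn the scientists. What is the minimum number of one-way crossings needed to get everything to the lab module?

Counting alone: each trip to the lab module takes at most 3 across and each return brings at least 1 back, so after t trips out (and t−1 returns) at most 3t − (t−1) of the 10 are across; that first reaches 10 at t = 5, so at least 9 crossings are needed.
The safety rule pushes this higher. Following every safe sequence of crossings, the most of the 10 that can be at the lab module as the airlock pod arrives there on crossing 9 is 9 — never all 10.
So no plan with fewer than 11 crossings exists, and this one achieves 11:
1. 2 zombies → the lab module.  (the storage bay: 5S 3Z; the lab module: 0S 2Z)
2. 1 zombie ← the storage bay.  (the storage bay: 5S 4Z; the lab module: 0S 1Z)
3. 3 zombies → the lab module.  (the storage bay: 5S 1Z; the lab module: 0S 4Z)
4. 1 zombie ← the storage bay.  (the storage bay: 5S 2Z; the lab module: 0S 3Z)
5. 3 scientists → the lab module.  (the storage bay: 2S 2Z; the lab module: 3S 3Z)
6. 1 scientist and 1 zombie ← the storage bay.  (the storage bay: 3S 3Z; the lab module: 2S 2Z)
7. 3 scientists → the lab module.  (the storage bay: 0S 3Z; the lab module: 5S 2Z)
8. 1 zombie ← the storage bay.  (the storage bay: 0S 4Z; the lab module: 5S 1Z)
9. 2 zombies → the lab module.  (the storage bay: 0S 2Z; the lab module: 5S 3Z)
10. 1 zombie ← the storage bay.  (the storage bay: 0S 3Z; the lab module: 5S 2Z)
11. 3 zombies → the lab module.  (the storage bay: 0S 0Z; the lab module: 5S 5Z)

11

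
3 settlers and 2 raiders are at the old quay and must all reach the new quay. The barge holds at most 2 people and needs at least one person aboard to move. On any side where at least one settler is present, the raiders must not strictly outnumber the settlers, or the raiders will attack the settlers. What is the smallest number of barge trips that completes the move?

Counting alone: each trip to the new quay takes at most 2 across and each return brings at least 1 back, so after t trips out (and t−1 returns) at most 2t − (t−1) of the 5 are across; that first reaches 5 at t = 4, so at least 7 crossings are needed.
The plan below uses exactly 7 crossings, so it is optimal:
1. 2 raiders → the new quay.  (the old quay: 3S 0R; the new quay: 0S 2R)
2. 1 raider ← the old quay.  (the old quay: 3S 1R; the new quay: 0S 1R)
3. 2 settlers → the new quay.  (the old quay: 1S 1R; the new quay: 2S 1R)
4. 1 settler ← the old quay.  (the old quay: 2S 1R; the new quay: 1S 1R)
5. 1 settler and 1 raider → the new quay.  (the old quay: 1S 0R; the new quay: 2S 2R)
6. 1 raider ← the old quay.  (the old quay: 1S 1R; the new quay: 2S 1R)
7. 1 settler and 1 raider → the new quay.  (the old quay: 0S 0R; the new quay: 3S 2R)

7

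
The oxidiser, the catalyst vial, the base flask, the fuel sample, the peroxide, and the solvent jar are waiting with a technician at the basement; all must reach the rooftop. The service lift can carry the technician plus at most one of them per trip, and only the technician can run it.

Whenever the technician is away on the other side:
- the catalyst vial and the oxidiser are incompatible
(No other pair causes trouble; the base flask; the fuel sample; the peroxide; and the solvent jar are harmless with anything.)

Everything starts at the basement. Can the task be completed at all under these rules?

1. Technician goes to the rooftop with the oxidiser.  [the basement: the base flask, the catalyst vial, the fuel sample, the peroxide, the solvent jar | the rooftop: the oxidiser]
2. Technician goes back to the basement alone.  [the basement: the base flask, the catalyst vial, the fuel sample, the peroxide, the solvent jar | the rooftop: the oxidiser]
3. Technician goes to the rooftop with the base flask.  [the basement: the catalyst vial, the fuel sample, the peroxide, the solvent jar | the rooftop: the base flask, the oxidiser]
4. Technician goes back to the basement alone.  [the basement: the catalyst vial, the fuel sample, the peroxide, the solvent jar | the rooftop: the base flask, the oxidiser]
5. Technician goes to the rooftop with the fuel sample.  [the basement: the catalyst vial, the peroxide, the solvent jar | the rooftop: the base flask, the fuel sample, the oxidiser]
6. Technician goes back to the basement alone.  [the basement: the catalyst vial, the peroxide, the solvent jar | the rooftop: the base flask, the fuel sample, the oxidiser]
7. Technician goes to the rooftop with the peroxide.  [the basement: the catalyst vial, the solvent jar | the rooftop: the base flask, the fuel sample, the oxidiser, the peroxide]
8. Technician goes back to the basement alone.  [the basement: the catalyst vial, the solvent jar | the rooftop: the base flask, the fuel sample, the oxidiser, the peroxide]
9. Technician goes to the rooftop with the solvent jar.  [the basement: the catalyst vial | the rooftop: the base flask, the fuel sample, the oxidiser, the peroxide, the solvent jar]
10. Technician goes back to the basement alone.  [the basement: the catalyst vial | the rooftop: the base flask, the fuel sample, the oxidiser, the peroxide, the solvent jar]
11. Technician goes to the rooftop with the catalyst vial.  [the basement: — | the rooftop: the base flask, the catalyst vial, the fuel sample, the oxidiser, the peroxide, the solvent jar]

Yes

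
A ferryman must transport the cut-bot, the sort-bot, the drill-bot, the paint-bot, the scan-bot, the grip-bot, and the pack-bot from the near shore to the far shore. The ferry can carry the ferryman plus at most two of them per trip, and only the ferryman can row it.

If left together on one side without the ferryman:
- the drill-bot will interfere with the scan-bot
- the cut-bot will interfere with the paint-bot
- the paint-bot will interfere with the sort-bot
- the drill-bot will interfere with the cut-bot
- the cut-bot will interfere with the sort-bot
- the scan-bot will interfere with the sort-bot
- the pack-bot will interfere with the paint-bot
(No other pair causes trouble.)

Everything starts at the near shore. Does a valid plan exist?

Whatever the first load, the items left behind include a forbidden pair without the ferryman. No opening move is safe, so no plan exists.

No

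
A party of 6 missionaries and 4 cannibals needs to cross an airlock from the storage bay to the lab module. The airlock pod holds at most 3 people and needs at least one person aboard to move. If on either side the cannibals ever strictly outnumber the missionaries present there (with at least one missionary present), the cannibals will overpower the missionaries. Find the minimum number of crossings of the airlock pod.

Counting alone: each trip to the lab module takes at most 3 across and each return brings at least 1 back, so after t trips out (and t−1 returns) at most 3t − (t−1) of the 10 are across; that first reaches 10 at t = 5, so at least 9 crossings are needed.
The plan below uses exactly 9 crossings, so it is optimal:
1. 2 cannibals → the lab module.  (the storage bay: 6M 2C; the lab module: 0M 2C)
2. 1 cannibal ← the storage bay.  (the storage bay: 6M 3C; the lab module: 0M 1C)
3. 3 cannibals → the lab module.  (the storage bay: 6M 0C; the lab module: 0M 4C)
4. 1 cannibal ← the storage bay.  (the storage bay: 6M 1C; the lab module: 0M 3C)
5. 3 missionaries → the lab module.  (the storage bay: 3M 1C; the lab module: 3M 3C)
6. 1 cannibal ← the storage bay.  (the storage bay: 3M 2C; the lab module: 3M 2C)
7. 1 missionary and 2 cannibals → the lab module.  (the storage bay: 2M 0C; the lab module: 4M 4C)
8. 1 cannibal ← the storage bay.  (the storage bay: 2M 1C; the lab module: 4M 3C)
9. 2 missionaries and 1 cannibal → the lab module.  (the storage bay: 0M 0C; the lab module: 6M 4C)

9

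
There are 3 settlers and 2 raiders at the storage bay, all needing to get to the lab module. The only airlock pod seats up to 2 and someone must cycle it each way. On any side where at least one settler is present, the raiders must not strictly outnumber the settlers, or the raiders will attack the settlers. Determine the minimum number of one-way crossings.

Counting alone: each trip to the lab module takes at most 2 across and each return brings at least 1 back, so after t trips out (and t−1 returns) at most 2t − (t−1) of the 5 are across; that first reaches 5 at t = 4, so at least 7 crossings are needed.
The plan below uses exactly 7 crossings, so it is optimal:
1. 2 raiders → the lab module.  (the storage bay: 3S 0R; the lab module: 0S 2R)
2. 1 raider ← the storage bay.  (the storage bay: 3S 1R; the lab module: 0S 1R)
3. 2 settlers → the lab module.  (the storage bay: 1S 1R; the lab module: 2S 1R)
4. 1 settler ← the storage bay.  (the storage bay: 2S 1R; the lab module: 1S 1R)
5. 1 settler and 1 raider → the lab module.  (the storage bay: 1S 0R; the lab module: 2S 2R)
6. 1 raider ← the storage bay.  (the storage bay: 1S 1R; the lab module: 2S 1R)
7. 1 settler and 1 raider → the lab module.  (the storage bay: 0S 0R; the lab module: 3S 2R)

7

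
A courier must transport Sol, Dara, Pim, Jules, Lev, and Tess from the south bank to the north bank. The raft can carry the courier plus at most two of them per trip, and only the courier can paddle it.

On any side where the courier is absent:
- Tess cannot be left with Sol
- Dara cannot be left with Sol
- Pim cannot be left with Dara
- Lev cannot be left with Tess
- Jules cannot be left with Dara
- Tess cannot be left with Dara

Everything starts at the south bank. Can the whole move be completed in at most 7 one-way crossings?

No

Counting alone: the courier can take at most 2 across per trip to the north bank, so moving all 6 needs at least 3 loaded trips out, with a return between consecutive ones — at least 5 crossings.
The safety rule pushes this higher. Following every safe sequence of crossings, the most of the 6 that can be at the north bank as the raft arrives there on crossings 5, 7 is 4, 5 respectively — never all 6.
So the move cannot be finished within 7 crossings. (The shortest complete plan takes 9:)
1. Courier goes to the north bank with Dara and Tess.  [the south bank: Jules, Lev, Pim, Sol | the north bank: Dara, Tess]
2. Courier goes back to the south bank with Dara.  [the south bank: Dara, Jules, Lev, Pim, Sol | the north bank: Tess]
3. Courier goes to the north bank with Dara and Pim.  [the south bank: Jules, Lev, Sol | the north bank: Dara, Pim, Tess]
4. Courier goes back to the south bank with Dara.  [the south bank: Dara, Jules, Lev, Sol | the north bank: Pim, Tess]
5. Courier goes to the north bank with Jules and Sol.  [the south bank: Dara, Lev | the north bank: Jules, Pim, Sol, Tess]
6. Courier goes back to the south bank with Sol.  [the south bank: Dara, Lev, Sol | the north bank: Jules, Pim, Tess]
7. Courier goes to the north bank with Lev and Sol.  [the south bank: Dara | the north bank: Jules, Lev, Pim, Sol, Tess]
8. Courier goes back to the south bank with Tess.  [the south bank: Dara, Tess | the north bank: Jules, Lev, Pim, Sol]
9. Courier goes to the north bank with Dara and Tess.  [the south bank: — | the north bank: Dara, Jules, Lev, Pim, Sol, Tess]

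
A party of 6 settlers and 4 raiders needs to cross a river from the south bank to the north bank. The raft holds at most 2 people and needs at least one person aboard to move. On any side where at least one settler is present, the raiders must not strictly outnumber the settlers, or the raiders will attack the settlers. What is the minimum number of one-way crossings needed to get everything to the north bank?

17

Counting alone: each trip to the north bank takes at most 2 across and each return brings at least 1 back, so after t trips out (and t−1 returns) at most 2t − (t−1) of the 10 are across; that first reaches 10 at t = 9, so at least 17 crossings are needed.
The plan below uses exactly 17 crossings, so it is optimal:
1. 2 raiders → the north bank.  (the south bank: 6S 2R; the north bank: 0S 2R)
2. 1 raider ← the south bank.  (the south bank: 6S 3R; the north bank: 0S 1R)
3. 2 raiders → the north bank.  (the south bank: 6S 1R; the north bank: 0S 3R)
4. 1 raider ← the south bank.  (the south bank: 6S 2R; the north bank: 0S 2R)
5. 2 settlers → the north bank.  (the south bank: 4S 2R; the north bank: 2S 2R)
6. 1 raider ← the south bank.  (the south bank: 4S 3R; the north bank: 2S 1R)
7. 1 settler and 1 raider → the north bank.  (the south bank: 3S 2R; the north bank: 3S 2R)
8. 1 raider ← the south bank.  (the south bank: 3S 3R; the north bank: 3S 1R)
9. 2 raiders → the north bank.  (the south bank: 3S 1R; the north bank: 3S 3R)
10. 1 raider ← the south bank.  (the south bank: 3S 2R; the north bank: 3S 2R)
11. 1 settler and 1 raider → the north bank.  (the south bank: 2S 1R; the north bank: 4S 3R)
12. 1 raider ← the south bank.  (the south bank: 2S 2R; the north bank: 4S 2R)
13. 2 raiders → the north bank.  (the south bank: 2S 0R; the north bank: 4S 4R)
14. 1 raider ← the south bank.  (the south bank: 2S 1R; the north bank: 4S 3R)
15. 1 settler and 1 raider → the north bank.  (the south bank: 1S 0R; the north bank: 5S 4R)
16. 1 raider ← the south bank.  (the south bank: 1S 1R; the north bank: 5S 3R)
17. 1 settler and 1 raider → the north bank.  (the south bank: 0S 0R; the north bank: 6S 4R)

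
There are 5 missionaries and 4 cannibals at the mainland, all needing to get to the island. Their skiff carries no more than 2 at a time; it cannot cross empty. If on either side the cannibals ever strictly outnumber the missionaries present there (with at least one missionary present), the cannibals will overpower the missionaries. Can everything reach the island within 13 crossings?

No

Counting alone: each trip to the island takes at most 2 across and each return brings at least 1 back, so after t trips out (and t−1 returns) at most 2t − (t−1) of the 9 are across; that first reaches 9 at t = 8, so at least 15 crossings are needed.
Since 13 < 15, 13 crossings cannot be enough. (The shortest complete plan in fact takes 15:)
1. 2 cannibals → the island.  (the mainland: 5M 2C; the island: 0M 2C)
2. 1 cannibal ← the mainland.  (the mainland: 5M 3C; the island: 0M 1C)
3. 2 cannibals → the island.  (the mainland: 5M 1C; the island: 0M 3C)
4. 1 cannibal ← the mainland.  (the mainland: 5M 2C; the island: 0M 2C)
5. 2 missionaries → the island.  (the mainland: 3M 2C; the island: 2M 2C)
6. 1 cannibal ← the mainland.  (the mainland: 3M 3C; the island: 2M 1C)
7. 1 missionary and 1 cannibal → the island.  (the mainland: 2M 2C; the island: 3M 2C)
8. 1 missionary ← the mainland.  (the mainland: 3M 2C; the island: 2M 2C)
9. 1 missionary and 1 cannibal → the island.  (the mainland: 2M 1C; the island: 3M 3C)
10. 1 cannibal ← the mainland.  (the mainland: 2M 2C; the island: 3M 2C)
11. 1 missionary and 1 cannibal → the island.  (the mainland: 1M 1C; the island: 4M 3C)
12. 1 missionary ← the mainland.  (the mainland: 2M 1C; the island: 3M 3C)
13. 1 missionary and 1 cannibal → the island.  (the mainland: 1M 0C; the island: 4M 4C)
14. 1 cannibal ← the mainland.  (the mainland: 1M 1C; the island: 4M 3C)
15. 1 missionary and 1 cannibal → the island.  (the mainland: 0M 0C; the island: 5M 4C)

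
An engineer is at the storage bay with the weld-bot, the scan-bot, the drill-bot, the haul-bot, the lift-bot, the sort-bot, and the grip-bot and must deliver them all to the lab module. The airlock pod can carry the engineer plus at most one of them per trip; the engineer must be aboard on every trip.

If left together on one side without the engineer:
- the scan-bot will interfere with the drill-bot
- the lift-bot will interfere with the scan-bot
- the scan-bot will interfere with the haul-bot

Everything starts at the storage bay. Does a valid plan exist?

Following every safe sequence of crossings from the start, the most of the 7 that can be at the lab module as the airlock pod arrives there on crossings 1, 3, 5, 7, 9 is 1, 2, 3, 4, 5 respectively; the best ever achieved is 5 of 7.
From crossing 11 on, no configuration arises that was not already reachable earlier: only 72 distinct safe configurations (who is on which side, and where the airlock pod is) can ever be reached, none of them has everyone across, and every continuation just revisits them. So no valid plan exists.

No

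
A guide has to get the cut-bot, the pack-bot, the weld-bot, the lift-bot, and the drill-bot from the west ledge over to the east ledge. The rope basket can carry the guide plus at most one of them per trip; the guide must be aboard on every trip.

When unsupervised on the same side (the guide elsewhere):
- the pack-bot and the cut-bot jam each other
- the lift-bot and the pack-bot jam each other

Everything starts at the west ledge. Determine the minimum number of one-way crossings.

11

Counting alone: the guide can take at most 1 across per trip to the east ledge, so moving all 5 needs at least 5 loaded trips out, with a return between consecutive ones — at least 9 crossings.
The safety rule pushes this higher. Following every safe sequence of crossings, the most of the 5 that can be at the east ledge as the rope basket arrives there on crossing 9 is 4 — never all 5.
So no plan with fewer than 11 crossings exists, and this one achieves 11:
1. Guide goes to the east ledge with the pack-bot.  [the west ledge: the cut-bot, the drill-bot, the lift-bot, the weld-bot | the east ledge: the pack-bot]
2. Guide goes back to the west ledge alone.  [the west ledge: the cut-bot, the drill-bot, the lift-bot, the weld-bot | the east ledge: the pack-bot]
3. Guide goes to the east ledge with the cut-bot.  [the west ledge: the drill-bot, the lift-bot, the weld-bot | the east ledge: the cut-bot, the pack-bot]
4. Guide goes back to the west ledge with the pack-bot.  [the west ledge: the drill-bot, the lift-bot, the pack-bot, the weld-bot | the east ledge: the cut-bot]
5. Guide goes to the east ledge with the lift-bot.  [the west ledge: the drill-bot, the pack-bot, the weld-bot | the east ledge: the cut-bot, the lift-bot]
6. Guide goes back to the west ledge alone.  [the west ledge: the drill-bot, the pack-bot, the weld-bot | the east ledge: the cut-bot, the lift-bot]
7. Guide goes to the east ledge with the weld-bot.  [the west ledge: the drill-bot, the pack-bot | the east ledge: the cut-bot, the lift-bot, the weld-bot]
8. Guide goes back to the west ledge alone.  [the west ledge: the drill-bot, the pack-bot | the east ledge: the cut-bot, the lift-bot, the weld-bot]
9. Guide goes to the east ledge with the drill-bot.  [the west ledge: the pack-bot | the east ledge: the cut-bot, the drill-bot, the lift-bot, the weld-bot]
10. Guide goes back to the west ledge alone.  [the west ledge: the pack-bot | the east ledge: the cut-bot, the drill-bot, the lift-bot, the weld-bot]
11. Guide goes to the east ledge with the pack-bot.  [the west ledge: — | the east ledge: the cut-bot, the drill-bot, the lift-bot, the pack-bot, the weld-bot]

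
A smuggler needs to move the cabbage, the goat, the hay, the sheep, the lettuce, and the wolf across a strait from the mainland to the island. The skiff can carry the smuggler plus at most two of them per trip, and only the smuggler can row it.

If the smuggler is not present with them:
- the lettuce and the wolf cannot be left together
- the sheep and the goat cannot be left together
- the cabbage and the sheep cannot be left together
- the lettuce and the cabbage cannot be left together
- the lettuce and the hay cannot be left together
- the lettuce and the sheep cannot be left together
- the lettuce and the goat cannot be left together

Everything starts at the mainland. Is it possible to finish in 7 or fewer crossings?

No

Counting alone: the smuggler can take at most 2 across per trip to the island, so moving all 6 needs at least 3 loaded trips out, with a return between consecutive ones — at least 5 crossings.
The safety rule pushes this higher. Following every safe sequence of crossings, the most of the 6 that can be at the island as the skiff arrives there on crossings 5, 7 is 4, 5 respectively — never all 6.
So the move cannot be finished within 7 crossings. (The shortest complete plan takes 9:)
1. Smuggler goes to the island with the lettuce and the sheep.  [the mainland: the cabbage, the goat, the hay, the wolf | the island: the lettuce, the sheep]
2. Smuggler goes back to the mainland with the sheep.  [the mainland: the cabbage, the goat, the hay, the sheep, the wolf | the island: the lettuce]
3. Smuggler goes to the island with the cabbage and the goat.  [the mainland: the hay, the sheep, the wolf | the island: the cabbage, the goat, the lettuce]
4. Smuggler goes back to the mainland with the lettuce.  [the mainland: the hay, the lettuce, the sheep, the wolf | the island: the cabbage, the goat]
5. Smuggler goes to the island with the hay and the lettuce.  [the mainland: the sheep, the wolf | the island: the cabbage, the goat, the hay, the lettuce]
6. Smuggler goes back to the mainland with the lettuce.  [the mainland: the lettuce, the sheep, the wolf | the island: the cabbage, the goat, the hay]
7. Smuggler goes to the island with the sheep and the wolf.  [the mainland: the lettuce | the island: the cabbage, the goat, the hay, the sheep, the wolf]
8. Smuggler goes back to the mainland with the sheep.  [the mainland: the lettuce, the sheep | the island: the cabbage, the goat, the hay, the wolf]
9. Smuggler goes to the island with the lettuce and the sheep.  [the mainland: — | the island: the cabbage, the goat, the hay, the lettuce, the sheep, the wolf]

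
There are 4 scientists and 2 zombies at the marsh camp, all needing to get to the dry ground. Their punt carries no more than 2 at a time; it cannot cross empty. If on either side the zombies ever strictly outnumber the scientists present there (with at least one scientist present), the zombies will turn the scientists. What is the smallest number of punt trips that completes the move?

9

Counting alone: each trip to the dry ground takes at most 2 across and each return brings at least 1 back, so after t trips out (and t−1 returns) at most 2t − (t−1) of the 6 are across; that first reaches 6 at t = 5, so at least 9 crossings are needed.
The plan below uses exactly 9 crossings, so it is optimal:
1. 2 zombies → the dry ground.  (the marsh camp: 4S 0Z; the dry ground: 0S 2Z)
2. 1 zombie ← the marsh camp.  (the marsh camp: 4S 1Z; the dry ground: 0S 1Z)
3. 2 scientists → the dry ground.  (the marsh camp: 2S 1Z; the dry ground: 2S 1Z)
4. 1 zombie ← the marsh camp.  (the marsh camp: 2S 2Z; the dry ground: 2S 0Z)
5. 2 zombies → the dry ground.  (the marsh camp: 2S 0Z; the dry ground: 2S 2Z)
6. 1 zombie ← the marsh camp.  (the marsh camp: 2S 1Z; the dry ground: 2S 1Z)
7. 1 scientist and 1 zombie → the dry ground.  (the marsh camp: 1S 0Z; the dry ground: 3S 2Z)
8. 1 zombie ← the marsh camp.  (the marsh camp: 1S 1Z; the dry ground: 3S 1Z)
9. 1 scientist and 1 zombie → the dry ground.  (the marsh camp: 0S 0Z; the dry ground: 4S 2Z)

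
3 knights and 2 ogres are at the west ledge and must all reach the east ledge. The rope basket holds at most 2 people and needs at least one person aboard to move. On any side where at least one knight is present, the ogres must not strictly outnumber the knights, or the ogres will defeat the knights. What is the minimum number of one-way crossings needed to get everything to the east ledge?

7

Counting alone: each trip to the east ledge takes at most 2 across and each return brings at least 1 back, so after t trips out (and t−1 returns) at most 2t − (t−1) of the 5 are across; that first reaches 5 at t = 4, so at least 7 crossings are needed.
The plan below uses exactly 7 crossings, so it is optimal:
1. 2 ogres → the east ledge.  (the west ledge: 3K 0O; the east ledge: 0K 2O)
2. 1 ogre ← the west ledge.  (the west ledge: 3K 1O; the east ledge: 0K 1O)
3. 2 knights → the east ledge.  (the west ledge: 1K 1O; the east ledge: 2K 1O)
4. 1 knight ← the west ledge.  (the west ledge: 2K 1O; the east ledge: 1K 1O)
5. 1 knight and 1 ogre → the east ledge.  (the west ledge: 1K 0O; the east ledge: 2K 2O)
6. 1 ogre ← the west ledge.  (the west ledge: 1K 1O; the east ledge: 2K 1O)
7. 1 knight and 1 ogre → the east ledge.  (the west ledge: 0K 0O; the east ledge: 3K 2O)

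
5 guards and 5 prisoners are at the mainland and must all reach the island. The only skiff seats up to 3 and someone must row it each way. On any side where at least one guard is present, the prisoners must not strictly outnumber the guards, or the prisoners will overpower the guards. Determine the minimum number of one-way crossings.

11

Counting alone: each trip to the island takes at most 3 across and each return brings at least 1 back, so after t trips out (and t−1 returns) at most 3t − (t−1) of the 10 are across; that first reaches 10 at t = 5, so at least 9 crossings are needed.
The safety rule pushes this higher. Following every safe sequence of crossings, the most of the 10 that can be at the island as the skiff arrives there on crossing 9 is 9 — never all 10.
So no plan with fewer than 11 crossings exists, and this one achieves 11:
1. 2 prisoners → the island.  (the mainland: 5G 3P; the island: 0G 2P)
2. 1 prisoner ← the mainland.  (the mainland: 5G 4P; the island: 0G 1P)
3. 3 prisoners → the island.  (the mainland: 5G 1P; the island: 0G 4P)
4. 1 prisoner ← the mainland.  (the mainland: 5G 2P; the island: 0G 3P)
5. 3 guards → the island.  (the mainland: 2G 2P; the island: 3G 3P)
6. 1 guard and 1 prisoner ← the mainland.  (the mainland: 3G 3P; the island: 2G 2P)
7. 3 guards → the island.  (the mainland: 0G 3P; the island: 5G 2P)
8. 1 prisoner ← the mainland.  (the mainland: 0G 4P; the island: 5G 1P)
9. 2 prisoners → the island.  (the mainland: 0G 2P; the island: 5G 3P)
10. 1 prisoner ← the mainland.  (the mainland: 0G 3P; the island: 5G 2P)
11. 3 prisoners → the island.  (the mainland: 0G 0P; the island: 5G 5P)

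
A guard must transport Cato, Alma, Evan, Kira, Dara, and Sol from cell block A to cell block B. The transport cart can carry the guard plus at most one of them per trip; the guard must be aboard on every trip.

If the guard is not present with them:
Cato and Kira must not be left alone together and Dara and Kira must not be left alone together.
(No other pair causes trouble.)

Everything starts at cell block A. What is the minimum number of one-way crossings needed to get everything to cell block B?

13

Counting alone: the guard can take at most 1 across per trip to cell block B, so moving all 6 needs at least 6 loaded trips out, with a return between consecutive ones — at least 11 crossings.
The safety rule pushes this higher. Following every safe sequence of crossings, the most of the 6 that can be at cell block B as the transport cart arrives there on crossing 11 is 5 — never all 6.
So no plan with fewer than 13 crossings exists, and this one achieves 13:
1. Guard goes to cell block B with Kira.  [cell block A: Alma, Cato, Dara, Evan, Sol | cell block B: Kira]
2. Guard goes back to cell block A alone.  [cell block A: Alma, Cato, Dara, Evan, Sol | cell block B: Kira]
3. Guard goes to cell block B with Cato.  [cell block A: Alma, Dara, Evan, Sol | cell block B: Cato, Kira]
4. Guard goes back to cell block A with Kira.  [cell block A: Alma, Dara, Evan, Kira, Sol | cell block B: Cato]
5. Guard goes to cell block B with Dara.  [cell block A: Alma, Evan, Kira, Sol | cell block B: Cato, Dara]
6. Guard goes back to cell block A alone.  [cell block A: Alma, Evan, Kira, Sol | cell block B: Cato, Dara]
7. Guard goes to cell block B with Alma.  [cell block A: Evan, Kira, Sol | cell block B: Alma, Cato, Dara]
8. Guard goes back to cell block A alone.  [cell block A: Evan, Kira, Sol | cell block B: Alma, Cato, Dara]
9. Guard goes to cell block B with Evan.  [cell block A: Kira, Sol | cell block B: Alma, Cato, Dara, Evan]
10. Guard goes back to cell block A alone.  [cell block A: Kira, Sol | cell block B: Alma, Cato, Dara, Evan]
11. Guard goes to cell block B with Sol.  [cell block A: Kira | cell block B: Alma, Cato, Dara, Evan, Sol]
12. Guard goes back to cell block A alone.  [cell block A: Kira | cell block B: Alma, Cato, Dara, Evan, Sol]
13. Guard goes to cell block B with Kira.  [cell block A: — | cell block B: Alma, Cato, Dara, Evan, Kira, Sol]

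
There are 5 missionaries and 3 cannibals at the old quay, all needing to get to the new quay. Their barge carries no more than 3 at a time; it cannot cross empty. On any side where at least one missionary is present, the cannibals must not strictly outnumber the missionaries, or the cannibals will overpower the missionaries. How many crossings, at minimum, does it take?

7

Counting alone: each trip to the new quay takes at most 3 across and each return brings at least 1 back, so after t trips out (and t−1 returns) at most 3t − (t−1) of the 8 are across; that first reaches 8 at t = 4, so at least 7 crossings are needed.
The plan below uses exactly 7 crossings, so it is optimal:
1. 2 cannibals → the new quay.  (the old quay: 5M 1C; the new quay: 0M 2C)
2. 1 cannibal ← the old quay.  (the old quay: 5M 2C; the new quay: 0M 1C)
3. 2 missionaries and 1 cannibal → the new quay.  (the old quay: 3M 1C; the new quay: 2M 2C)
4. 1 cannibal ← the old quay.  (the old quay: 3M 2C; the new quay: 2M 1C)
5. 1 missionary and 2 cannibals → the new quay.  (the old quay: 2M 0C; the new quay: 3M 3C)
6. 1 cannibal ← the old quay.  (the old quay: 2M 1C; the new quay: 3M 2C)
7. 2 missionaries and 1 cannibal → the new quay.  (the old quay: 0M 0C; the new quay: 5M 3C)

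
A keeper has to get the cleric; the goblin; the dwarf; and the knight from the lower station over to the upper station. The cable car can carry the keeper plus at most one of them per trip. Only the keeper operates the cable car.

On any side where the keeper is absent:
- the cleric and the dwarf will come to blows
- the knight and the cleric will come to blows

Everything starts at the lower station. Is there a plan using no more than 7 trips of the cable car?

Counting alone: the keeper can take at most 1 across per trip to the upper station, so moving all 4 needs at least 4 loaded trips out, with a return between consecutive ones — at least 7 crossings.
The safety rule pushes this higher. Following every safe sequence of crossings, the most of the 4 that can be at the upper station as the cable car arrives there on crossing 7 is 3 — never all 4.
So the move cannot be finished within 7 crossings. (The shortest complete plan takes 9:)
1. Keeper goes to the upper station with the cleric.
2. Keeper goes back to the lower station alone.
3. Keeper goes to the upper station with the goblin.
4. Keeper goes back to the lower station alone.
5. Keeper goes to the upper station with the dwarf.
6. Keeper goes back to the lower station with the cleric.
7. Keeper goes to the upper station with the knight.
8. Keeper goes back to the lower station alone.
9. Keeper goes to the upper station with the cleric.

No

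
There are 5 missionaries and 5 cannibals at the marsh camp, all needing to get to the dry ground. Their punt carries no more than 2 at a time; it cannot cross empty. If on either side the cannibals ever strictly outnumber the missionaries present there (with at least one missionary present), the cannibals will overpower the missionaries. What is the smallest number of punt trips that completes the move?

Following every safe sequence of crossings from the start, the most of the 10 that can be at the dry ground as the punt arrives there on crossings 1, 3, 5, 7 is 2, 3, 4, 5 respectively; the best ever achieved is 5 of 10.
From crossing 9 on, no configuration arises that was not already reachable earlier: only 13 distinct safe configurations (who is on which side, and where the punt is) can ever be reached, none of them has everyone across, and every continuation just revisits them. They are: 0 missionaries + 0 cannibals across (punt back at the start); 0 missionaries + 1 cannibal across (punt there); 0 missionaries + 1 cannibal across (punt back at the start); 0 missionaries + 2 cannibals across (punt there); 0 missionaries + 2 cannibals across (punt back at the start); 0 missionaries + 3 cannibals across (punt there); 0 missionaries + 3 cannibals across (punt back at the start); 0 missionaries + 4 cannibals across (punt there); 0 missionaries + 4 cannibals across (punt back at the start); 0 missionaries + 5 cannibals across (punt there); 1 missionary + 1 cannibal across (punt there); 1 missionary + 1 cannibal across (punt back at the start); 2 missionaries + 2 cannibals across (punt there). So no valid plan exists.

impossible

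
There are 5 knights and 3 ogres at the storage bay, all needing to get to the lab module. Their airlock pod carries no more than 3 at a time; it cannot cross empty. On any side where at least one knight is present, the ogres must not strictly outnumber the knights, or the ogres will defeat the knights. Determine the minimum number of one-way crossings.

Counting alone: each trip to the lab module takes at most 3 across and each return brings at least 1 back, so after t trips out (and t−1 returns) at most 3t − (t−1) of the 8 are across; that first reaches 8 at t = 4, so at least 7 crossings are needed.
The plan below uses exactly 7 crossings, so it is optimal:
1. 2 ogres → the lab module.  (the storage bay: 5K 1O; the lab module: 0K 2O)
2. 1 ogre ← the storage bay.  (the storage bay: 5K 2O; the lab module: 0K 1O)
3. 2 knights and 1 ogre → the lab module.  (the storage bay: 3K 1O; the lab module: 2K 2O)
4. 1 ogre ← the storage bay.  (the storage bay: 3K 2O; the lab module: 2K 1O)
5. 1 knight and 2 ogres → the lab module.  (the storage bay: 2K 0O; the lab module: 3K 3O)
6. 1 ogre ← the storage bay.  (the storage bay: 2K 1O; the lab module: 3K 2O)
7. 2 knights and 1 ogre → the lab module.  (the storage bay: 0K 0O; the lab module: 5K 3O)

7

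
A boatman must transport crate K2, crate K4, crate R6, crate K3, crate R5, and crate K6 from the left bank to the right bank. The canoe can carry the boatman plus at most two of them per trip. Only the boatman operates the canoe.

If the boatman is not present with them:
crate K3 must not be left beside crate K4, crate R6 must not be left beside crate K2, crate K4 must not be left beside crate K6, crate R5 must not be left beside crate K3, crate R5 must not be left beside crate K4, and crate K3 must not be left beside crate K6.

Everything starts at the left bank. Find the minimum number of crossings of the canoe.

Whatever the first load, the items left behind include a forbidden pair without the boatman. No opening move is safe, so no plan exists.

impossible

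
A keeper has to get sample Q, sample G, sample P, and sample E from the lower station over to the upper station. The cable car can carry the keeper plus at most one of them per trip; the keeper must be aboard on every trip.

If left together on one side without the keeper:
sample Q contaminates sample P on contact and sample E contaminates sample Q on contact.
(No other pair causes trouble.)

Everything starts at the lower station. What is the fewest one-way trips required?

Counting alone: the keeper can take at most 1 across per trip to the upper station, so moving all 4 needs at least 4 loaded trips out, with a return between consecutive ones — at least 7 crossings.
The safety rule pushes this higher. Following every safe sequence of crossings, the most of the 4 that can be at the upper station as the cable car arrives there on crossing 7 is 3 — never all 4.
So no plan with fewer than 9 crossings exists, and this one achieves 9:
1. Keeper goes to the upper station with sample Q.  [the lower station: sample E, sample G, sample P | the upper station: sample Q]
2. Keeper goes back to the lower station alone.  [the lower station: sample E, sample G, sample P | the upper station: sample Q]
3. Keeper goes to the upper station with sample G.  [the lower station: sample E, sample P | the upper station: sample G, sample Q]
4. Keeper goes back to the lower station alone.  [the lower station: sample E, sample P | the upper station: sample G, sample Q]
5. Keeper goes to the upper station with sample P.  [the lower station: sample E | the upper station: sample G, sample P, sample Q]
6. Keeper goes back to the lower station with sample Q.  [the lower station: sample E, sample Q | the upper station: sample G, sample P]
7. Keeper goes to the upper station with sample E.  [the lower station: sample Q | the upper station: sample E, sample G, sample P]
8. Keeper goes back to the lower station alone.  [the lower station: sample Q | the upper station: sample E, sample G, sample P]
9. Keeper goes to the upper station with sample Q.  [the lower station: — | the upper station: sample E, sample G, sample P, sample Q]

9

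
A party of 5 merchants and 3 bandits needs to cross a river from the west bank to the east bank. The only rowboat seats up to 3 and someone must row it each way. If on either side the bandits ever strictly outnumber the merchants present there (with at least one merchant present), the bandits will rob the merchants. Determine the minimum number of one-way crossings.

7

Counting alone: each trip to the east bank takes at most 3 across and each return brings at least 1 back, so after t trips out (and t−1 returns) at most 3t − (t−1) of the 8 are across; that first reaches 8 at t = 4, so at least 7 crossings are needed.
The plan below uses exactly 7 crossings, so it is optimal:
1. 2 bandits → the east bank.  (the west bank: 5M 1B; the east bank: 0M 2B)
2. 1 bandit ← the west bank.  (the west bank: 5M 2B; the east bank: 0M 1B)
3. 2 merchants and 1 bandit → the east bank.  (the west bank: 3M 1B; the east bank: 2M 2B)
4. 1 bandit ← the west bank.  (the west bank: 3M 2B; the east bank: 2M 1B)
5. 1 merchant and 2 bandits → the east bank.  (the west bank: 2M 0B; the east bank: 3M 3B)
6. 1 bandit ← the west bank.  (the west bank: 2M 1B; the east bank: 3M 2B)
7. 2 merchants and 1 bandit → the east bank.  (the west bank: 0M 0B; the east bank: 5M 3B)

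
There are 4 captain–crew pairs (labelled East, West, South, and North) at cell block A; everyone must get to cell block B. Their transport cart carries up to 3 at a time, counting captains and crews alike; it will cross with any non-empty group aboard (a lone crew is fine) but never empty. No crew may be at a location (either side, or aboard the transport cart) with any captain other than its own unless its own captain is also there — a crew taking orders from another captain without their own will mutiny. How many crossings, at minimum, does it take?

9

Counting alone: each trip to cell block B takes at most 3 across and each return brings at least 1 back, so after t trips out (and t−1 returns) at most 3t − (t−1) of the 8 are across; that first reaches 8 at t = 4, so at least 7 crossings are needed.
The safety rule pushes this higher. Following every safe sequence of crossings, the most of the 8 that can be at cell block B as the transport cart arrives there on crossing 7 is 7 — never all 8.
So no plan with fewer than 9 crossings exists, and this one achieves 9:
1. captain East and crew East cross → cell block B.
2. captain East crosses ← cell block A.
3. captain East, captain West, and crew West cross → cell block B.
4. captain East and crew East cross ← cell block A.
5. captain East, captain North, and captain South cross → cell block B.
6. crew West crosses ← cell block A.
7. crew East and crew West cross → cell block B.
8. crew East crosses ← cell block A.
9. crew East, crew North, and crew South cross → cell block B.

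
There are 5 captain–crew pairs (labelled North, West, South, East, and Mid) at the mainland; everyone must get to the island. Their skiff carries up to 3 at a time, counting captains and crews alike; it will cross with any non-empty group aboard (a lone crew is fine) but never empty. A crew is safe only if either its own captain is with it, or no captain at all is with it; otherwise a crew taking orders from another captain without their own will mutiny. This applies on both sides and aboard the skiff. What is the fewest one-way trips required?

Counting alone: each trip to the island takes at most 3 across and each return brings at least 1 back, so after t trips out (and t−1 returns) at most 3t − (t−1) of the 10 are across; that first reaches 10 at t = 5, so at least 9 crossings are needed.
The safety rule pushes this higher. Following every safe sequence of crossings, the most of the 10 that can be at the island as the skiff arrives there on crossing 9 is 9 — never all 10.
So no plan with fewer than 11 crossings exists, and this one achieves 11:
1. captain North and crew North cross → the island.
2. captain North crosses ← the mainland.
3. crew East, crew South, and crew West cross → the island.
4. crew North crosses ← the mainland.
5. captain East, captain South, and captain West cross → the island.
6. captain West and crew West cross ← the mainland.
7. captain Mid, captain North, and captain West cross → the island.
8. crew South crosses ← the mainland.
9. crew North and crew West cross → the island.
10. crew North crosses ← the mainland.
11. crew Mid, crew North, and crew South cross → the island.

11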